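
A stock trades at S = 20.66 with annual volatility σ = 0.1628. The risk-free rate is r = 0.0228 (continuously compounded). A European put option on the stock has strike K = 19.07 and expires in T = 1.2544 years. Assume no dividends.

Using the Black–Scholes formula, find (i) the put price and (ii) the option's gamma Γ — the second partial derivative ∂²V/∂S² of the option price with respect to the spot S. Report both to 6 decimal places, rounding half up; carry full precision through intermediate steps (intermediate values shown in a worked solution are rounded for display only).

price = 0.604306
Γ = 0.083628

σ√T = 0.1628·√1.2544 = 0.182336
d₁ = (ln(S/K) + (r+σ²/2)T) / (σ√T) = (ln(20.66/19.07) + (0.0228+0.1628²/2)·1.2544) / 0.182336 = (0.080083 + 0.045224) / 0.182336 = 0.687229
d₂ = d₁ − σ√T = 0.687229 − 0.182336 = 0.504893
e^{−rT} = e^{−0.0228·1.2544} = 0.971805
N(−d₁) = 0.245969,  N(−d₂) = 0.306817
Put price V = K·e^{−rT}·N(−d₂) − S·N(−d₁) = 5.686030 − 5.081725 = 0.604306
φ(d₁) = (1/√(2π))·e^{−d₁²/2} = 0.315032
Γ = φ(d₁) / (S·σ·√T) = 0.083628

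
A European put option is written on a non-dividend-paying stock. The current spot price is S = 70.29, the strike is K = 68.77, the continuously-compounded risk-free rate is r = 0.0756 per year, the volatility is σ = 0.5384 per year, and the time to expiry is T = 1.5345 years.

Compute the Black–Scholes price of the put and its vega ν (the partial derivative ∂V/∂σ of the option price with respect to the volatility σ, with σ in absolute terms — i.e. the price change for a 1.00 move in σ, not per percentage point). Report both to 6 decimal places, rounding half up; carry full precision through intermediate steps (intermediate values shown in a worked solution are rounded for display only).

price = 13.004338
ν = 30.020791

σ√T = 0.5384·√1.5345 = 0.666943
d₁ = (ln(S/K) + (r+σ²/2)T) / (σ√T) = (ln(70.29/68.77) + (0.0756+0.5384²/2)·1.5345) / 0.666943 = (0.021862 + 0.338414) / 0.666943 = 0.540191
d₂ = d₁ − σ√T = 0.540191 − 0.666943 = -0.126752
e^{−rT} = e^{−0.0756·1.5345} = 0.890468
N(−d₁) = 0.294533,  N(−d₂) = 0.550432
Put price V = K·e^{−rT}·N(−d₂) − S·N(−d₁) = 33.707040 − 20.702702 = 13.004338
φ(d₁) = (1/√(2π))·e^{−d₁²/2} = 0.344782
ν = S·φ(d₁)·√T = 30.020791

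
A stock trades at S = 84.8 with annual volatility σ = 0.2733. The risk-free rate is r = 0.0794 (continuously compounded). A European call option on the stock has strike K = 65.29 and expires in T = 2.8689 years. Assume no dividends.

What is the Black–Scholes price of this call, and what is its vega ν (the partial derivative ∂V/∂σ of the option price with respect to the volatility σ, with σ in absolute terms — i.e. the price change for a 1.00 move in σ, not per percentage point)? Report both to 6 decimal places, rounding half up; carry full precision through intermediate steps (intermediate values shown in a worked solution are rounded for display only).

σ√T = 0.2733·√2.8689 = 0.462911
d₁ = (ln(S/K) + (r+σ²/2)T) / (σ√T) = (ln(84.8/65.29) + (0.0794+0.2733²/2)·2.8689) / 0.462911 = (0.261457 + 0.334934) / 0.462911 = 1.288349
d₂ = d₁ − σ√T = 1.288349 − 0.462911 = 0.825438
e^{−rT} = e^{−0.0794·2.8689} = 0.796291
N(d₁) = 0.901188,  N(d₂) = 0.795438
Call price V = S·N(d₁) − K·e^{−rT}·N(d₂) = 76.420716 − 41.354715 = 35.066001
φ(d₁) = (1/√(2π))·e^{−d₁²/2} = 0.173972
ν = S·φ(d₁)·√T = 24.988113

price = 35.066001
ν = 24.988113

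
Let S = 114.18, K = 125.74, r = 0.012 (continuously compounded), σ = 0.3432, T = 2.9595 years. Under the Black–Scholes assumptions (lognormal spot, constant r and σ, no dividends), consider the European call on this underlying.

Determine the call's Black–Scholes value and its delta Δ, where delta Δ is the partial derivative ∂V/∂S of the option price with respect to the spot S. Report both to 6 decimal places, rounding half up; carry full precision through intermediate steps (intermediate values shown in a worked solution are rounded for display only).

σ√T = 0.3432·√2.9595 = 0.590414
d₁ = (ln(S/K) + (r+σ²/2)T) / (σ√T) = (ln(114.18/125.74) + (0.012+0.3432²/2)·2.9595) / 0.590414 = (-0.096440 + 0.209808) / 0.590414 = 0.192015
d₂ = d₁ − σ√T = 0.192015 − 0.590414 = -0.398399
e^{−rT} = e^{−0.012·2.9595} = 0.965109
N(d₁) = 0.576135,  N(d₂) = 0.345168
Call price V = S·N(d₁) − K·e^{−rT}·N(d₂) = 65.783050 − 41.887115 = 23.895936
Δ = N(d₁) = 0.576135

price = 23.895936
Δ = 0.576135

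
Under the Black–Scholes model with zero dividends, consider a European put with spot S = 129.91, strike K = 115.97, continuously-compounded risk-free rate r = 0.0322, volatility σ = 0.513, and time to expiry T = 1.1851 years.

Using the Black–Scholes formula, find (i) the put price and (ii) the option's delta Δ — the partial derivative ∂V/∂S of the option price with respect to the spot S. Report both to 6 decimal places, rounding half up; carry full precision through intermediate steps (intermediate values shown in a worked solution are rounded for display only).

σ√T = 0.513·√1.1851 = 0.558464
d₁ = (ln(S/K) + (r+σ²/2)T) / (σ√T) = (ln(129.91/115.97) + (0.0322+0.513²/2)·1.1851) / 0.558464 = (0.113510 + 0.194101) / 0.558464 = 0.550817
d₂ = d₁ − σ√T = 0.550817 − 0.558464 = -0.007646
e^{−rT} = e^{−0.0322·1.1851} = 0.962559
N(−d₁) = 0.290879,  N(−d₂) = 0.503050
Put price V = K·e^{−rT}·N(−d₂) − S·N(−d₁) = 56.154479 − 37.788153 = 18.366325
Δ = −N(−d₁) = -0.290879

price = 18.366325
Δ = -0.290879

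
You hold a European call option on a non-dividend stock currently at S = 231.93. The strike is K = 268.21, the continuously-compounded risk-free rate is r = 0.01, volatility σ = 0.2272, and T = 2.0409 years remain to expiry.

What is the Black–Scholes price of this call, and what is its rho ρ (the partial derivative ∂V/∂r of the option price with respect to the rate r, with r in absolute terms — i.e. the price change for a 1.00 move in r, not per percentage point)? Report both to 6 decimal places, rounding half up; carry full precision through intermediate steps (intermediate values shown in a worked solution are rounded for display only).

price = 18.768567
ρ = 156.678014

σ√T = 0.2272·√2.0409 = 0.324578
d₁ = (ln(S/K) + (r+σ²/2)T) / (σ√T) = (ln(231.93/268.21) + (0.01+0.2272²/2)·2.0409) / 0.324578 = (-0.145335 + 0.073084) / 0.324578 = -0.222597
d₂ = d₁ − σ√T = -0.222597 − 0.324578 = -0.547175
e^{−rT} = e^{−0.01·2.0409} = 0.979798
N(d₁) = 0.411924,  N(d₂) = 0.292129
Call price V = S·N(d₁) − K·e^{−rT}·N(d₂) = 95.537647 − 76.769079 = 18.768567
ρ = K·T·e^{−rT}·N(d₂) = 156.678014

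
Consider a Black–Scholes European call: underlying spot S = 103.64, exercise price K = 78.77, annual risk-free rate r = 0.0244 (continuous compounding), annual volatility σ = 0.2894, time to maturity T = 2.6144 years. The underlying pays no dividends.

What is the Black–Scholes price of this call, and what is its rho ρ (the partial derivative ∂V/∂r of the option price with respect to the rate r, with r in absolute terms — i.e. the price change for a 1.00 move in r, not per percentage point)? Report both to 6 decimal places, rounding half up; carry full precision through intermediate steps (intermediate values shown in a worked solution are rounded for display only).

price = 35.280194
ρ = 132.829587

σ√T = 0.2894·√2.6144 = 0.467934
d₁ = (ln(S/K) + (r+σ²/2)T) / (σ√T) = (ln(103.64/78.77) + (0.0244+0.2894²/2)·2.6144) / 0.467934 = (0.274391 + 0.173272) / 0.467934 = 0.956681
d₂ = d₁ − σ√T = 0.956681 − 0.467934 = 0.488747
e^{−rT} = e^{−0.0244·2.6144} = 0.938201
N(d₁) = 0.830636,  N(d₂) = 0.687490
Call price V = S·N(d₁) − K·e^{−rT}·N(d₂) = 86.087104 − 50.806910 = 35.280194
ρ = K·T·e^{−rT}·N(d₂) = 132.829587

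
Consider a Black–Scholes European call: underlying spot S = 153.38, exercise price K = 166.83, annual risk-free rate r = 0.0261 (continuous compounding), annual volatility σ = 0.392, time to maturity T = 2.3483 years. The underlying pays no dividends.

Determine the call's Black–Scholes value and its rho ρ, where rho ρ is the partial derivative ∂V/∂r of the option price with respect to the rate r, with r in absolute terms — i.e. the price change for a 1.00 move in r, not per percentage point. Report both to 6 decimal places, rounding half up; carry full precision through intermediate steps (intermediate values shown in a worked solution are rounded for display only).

σ√T = 0.392·√2.3483 = 0.600707
d₁ = (ln(S/K) + (r+σ²/2)T) / (σ√T) = (ln(153.38/166.83) + (0.0261+0.392²/2)·2.3483) / 0.600707 = (-0.084057 + 0.241715) / 0.600707 = 0.262455
d₂ = d₁ − σ√T = 0.262455 − 0.600707 = -0.338253
e^{−rT} = e^{−0.0261·2.3483} = 0.940550
N(d₁) = 0.603515,  N(d₂) = 0.367586
Call price V = S·N(d₁) − K·e^{−rT}·N(d₂) = 92.567057 − 57.678695 = 34.888362
ρ = K·T·e^{−rT}·N(d₂) = 135.446879

price = 34.888362
ρ = 135.446879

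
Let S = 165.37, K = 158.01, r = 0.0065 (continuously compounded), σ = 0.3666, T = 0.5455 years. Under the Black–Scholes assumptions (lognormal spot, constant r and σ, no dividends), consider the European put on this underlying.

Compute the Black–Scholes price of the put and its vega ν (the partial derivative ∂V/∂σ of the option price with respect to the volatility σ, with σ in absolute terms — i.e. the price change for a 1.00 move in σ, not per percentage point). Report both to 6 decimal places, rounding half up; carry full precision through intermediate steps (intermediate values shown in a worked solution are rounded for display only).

price = 13.705523
ν = 46.344210

σ√T = 0.3666·√0.5455 = 0.270763
d₁ = (ln(S/K) + (r+σ²/2)T) / (σ√T) = (ln(165.37/158.01) + (0.0065+0.3666²/2)·0.5455) / 0.270763 = (0.045527 + 0.040202) / 0.270763 = 0.316620
d₂ = d₁ − σ√T = 0.316620 − 0.270763 = 0.045857
e^{−rT} = e^{−0.0065·0.5455} = 0.996461
N(−d₁) = 0.375766,  N(−d₂) = 0.481712
Put price V = K·e^{−rT}·N(−d₂) − S·N(−d₁) = 75.845915 − 62.140392 = 13.705523
φ(d₁) = (1/√(2π))·e^{−d₁²/2} = 0.379438
ν = S·φ(d₁)·√T = 46.344210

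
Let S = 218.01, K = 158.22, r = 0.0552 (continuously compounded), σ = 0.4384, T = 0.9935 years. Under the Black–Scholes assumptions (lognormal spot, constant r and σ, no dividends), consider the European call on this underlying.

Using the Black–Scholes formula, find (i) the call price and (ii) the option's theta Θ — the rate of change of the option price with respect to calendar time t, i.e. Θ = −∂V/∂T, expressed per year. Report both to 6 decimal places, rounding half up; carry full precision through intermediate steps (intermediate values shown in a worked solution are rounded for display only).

σ√T = 0.4384·√0.9935 = 0.436973
d₁ = (ln(S/K) + (r+σ²/2)T) / (σ√T) = (ln(218.01/158.22) + (0.0552+0.4384²/2)·0.9935) / 0.436973 = (0.320554 + 0.150314) / 0.436973 = 1.077569
d₂ = d₁ − σ√T = 1.077569 − 0.436973 = 0.640596
e^{−rT} = e^{−0.0552·0.9935} = 0.946635
N(d₁) = 0.859387,  N(d₂) = 0.739107
Call price V = S·N(d₁) − K·e^{−rT}·N(d₂) = 187.354932 − 110.701033 = 76.653898
φ(d₁) = (1/√(2π))·e^{−d₁²/2} = 0.223238
Θ = −S·φ(d₁)·σ/(2√T) − r·K·e^{−rT}·N(d₂) = −10.702904 − 6.110697 = -16.813601

price = 76.653898
Θ = -16.813601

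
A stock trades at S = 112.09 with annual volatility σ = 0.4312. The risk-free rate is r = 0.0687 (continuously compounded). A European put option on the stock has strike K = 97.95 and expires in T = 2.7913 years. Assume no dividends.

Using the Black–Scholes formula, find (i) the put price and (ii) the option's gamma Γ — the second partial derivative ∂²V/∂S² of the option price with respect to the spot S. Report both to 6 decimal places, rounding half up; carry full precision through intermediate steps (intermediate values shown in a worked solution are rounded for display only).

σ√T = 0.4312·√2.7913 = 0.720414
d₁ = (ln(S/K) + (r+σ²/2)T) / (σ√T) = (ln(112.09/97.95) + (0.0687+0.4312²/2)·2.7913) / 0.720414 = (0.134845 + 0.451260) / 0.720414 = 0.813568
d₂ = d₁ − σ√T = 0.813568 − 0.720414 = 0.093154
e^{−rT} = e^{−0.0687·2.7913} = 0.825503
N(−d₁) = 0.207946,  N(−d₂) = 0.462891
Put price V = K·e^{−rT}·N(−d₂) − S·N(−d₁) = 37.428427 − 23.308707 = 14.119719
φ(d₁) = (1/√(2π))·e^{−d₁²/2} = 0.286538
Γ = φ(d₁) / (S·σ·√T) = 0.003548

price = 14.119719
Γ = 0.003548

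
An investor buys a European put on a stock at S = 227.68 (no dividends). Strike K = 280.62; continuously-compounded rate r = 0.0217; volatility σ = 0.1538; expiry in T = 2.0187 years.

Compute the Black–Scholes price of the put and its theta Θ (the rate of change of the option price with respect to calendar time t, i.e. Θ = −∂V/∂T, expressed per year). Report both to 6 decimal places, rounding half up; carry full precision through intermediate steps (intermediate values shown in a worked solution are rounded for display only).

σ√T = 0.1538·√2.0187 = 0.218521
d₁ = (ln(S/K) + (r+σ²/2)T) / (σ√T) = (ln(227.68/280.62) + (0.0217+0.1538²/2)·2.0187) / 0.218521 = (-0.209060 + 0.067681) / 0.218521 = -0.646982
d₂ = d₁ − σ√T = -0.646982 − 0.218521 = -0.865503
e^{−rT} = e^{−0.0217·2.0187} = 0.957140
N(−d₁) = 0.741178,  N(−d₂) = 0.806619
Put price V = K·e^{−rT}·N(−d₂) − S·N(−d₁) = 216.651759 − 168.751475 = 47.900284
φ(d₁) = (1/√(2π))·e^{−d₁²/2} = 0.323605
Θ = −S·φ(d₁)·σ/(2√T) + r·K·e^{−rT}·N(−d₂) = −3.987774 + 4.701343 = 0.713569

price = 47.900284
Θ = 0.713569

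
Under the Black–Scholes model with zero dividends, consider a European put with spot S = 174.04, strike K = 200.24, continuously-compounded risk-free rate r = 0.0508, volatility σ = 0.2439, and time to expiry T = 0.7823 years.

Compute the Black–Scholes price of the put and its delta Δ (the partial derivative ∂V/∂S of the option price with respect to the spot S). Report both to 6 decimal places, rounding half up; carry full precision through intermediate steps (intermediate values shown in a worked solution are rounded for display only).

σ√T = 0.2439·√0.7823 = 0.215724
d₁ = (ln(S/K) + (r+σ²/2)T) / (σ√T) = (ln(174.04/200.24) + (0.0508+0.2439²/2)·0.7823) / 0.215724 = (-0.140231 + 0.063009) / 0.215724 = -0.357968
d₂ = d₁ − σ√T = -0.357968 − 0.215724 = -0.573692
e^{−rT} = e^{−0.0508·0.7823} = 0.961038
N(−d₁) = 0.639816,  N(−d₂) = 0.716912
Put price V = K·e^{−rT}·N(−d₂) − S·N(−d₁) = 137.961315 − 111.353622 = 26.607693
Δ = −N(−d₁) = -0.639816

price = 26.607693
Δ = -0.639816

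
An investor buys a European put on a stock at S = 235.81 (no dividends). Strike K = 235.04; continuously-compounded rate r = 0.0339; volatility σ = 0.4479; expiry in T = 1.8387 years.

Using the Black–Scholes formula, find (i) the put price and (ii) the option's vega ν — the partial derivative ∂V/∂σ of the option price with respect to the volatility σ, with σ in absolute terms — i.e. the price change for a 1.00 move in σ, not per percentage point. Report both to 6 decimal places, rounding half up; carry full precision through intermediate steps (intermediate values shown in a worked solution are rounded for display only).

price = 47.304370
ν = 117.199031

σ√T = 0.4479·√1.8387 = 0.607346
d₁ = (ln(S/K) + (r+σ²/2)T) / (σ√T) = (ln(235.81/235.04) + (0.0339+0.4479²/2)·1.8387) / 0.607346 = (0.003271 + 0.246767) / 0.607346 = 0.411688
d₂ = d₁ − σ√T = 0.411688 − 0.607346 = -0.195658
e^{−rT} = e^{−0.0339·1.8387} = 0.939571
N(−d₁) = 0.340284,  N(−d₂) = 0.577561
Put price V = K·e^{−rT}·N(−d₂) − S·N(−d₁) = 127.546722 − 80.242352 = 47.304370
φ(d₁) = (1/√(2π))·e^{−d₁²/2} = 0.366527
ν = S·φ(d₁)·√T = 117.199031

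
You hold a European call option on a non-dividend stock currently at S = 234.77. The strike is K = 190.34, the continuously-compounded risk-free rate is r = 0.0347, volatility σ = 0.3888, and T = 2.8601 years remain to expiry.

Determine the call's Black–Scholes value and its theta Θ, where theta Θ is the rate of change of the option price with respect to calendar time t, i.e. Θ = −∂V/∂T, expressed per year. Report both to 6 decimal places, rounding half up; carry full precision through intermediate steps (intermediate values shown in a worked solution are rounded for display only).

σ√T = 0.3888·√2.8601 = 0.657532
d₁ = (ln(S/K) + (r+σ²/2)T) / (σ√T) = (ln(234.77/190.34) + (0.0347+0.3888²/2)·2.8601) / 0.657532 = (0.209794 + 0.315420) / 0.657532 = 0.798766
d₂ = d₁ − σ√T = 0.798766 − 0.657532 = 0.141234
e^{−rT} = e^{−0.0347·2.8601} = 0.905520
N(d₁) = 0.787787,  N(d₂) = 0.556157
Call price V = S·N(d₁) − K·e^{−rT}·N(d₂) = 184.948721 − 95.857476 = 89.091245
φ(d₁) = (1/√(2π))·e^{−d₁²/2} = 0.289978
Θ = −S·φ(d₁)·σ/(2√T) − r·K·e^{−rT}·N(d₂) = −7.825509 − 3.326254 = -11.151763

price = 89.091245
Θ = -11.151763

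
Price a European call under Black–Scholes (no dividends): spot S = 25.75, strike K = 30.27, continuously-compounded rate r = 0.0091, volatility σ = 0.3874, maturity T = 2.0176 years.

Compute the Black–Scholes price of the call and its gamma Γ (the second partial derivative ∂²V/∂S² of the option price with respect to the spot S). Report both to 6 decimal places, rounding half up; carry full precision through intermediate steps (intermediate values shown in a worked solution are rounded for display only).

price = 4.225305
Γ = 0.028152

σ√T = 0.3874·√2.0176 = 0.550272
d₁ = (ln(S/K) + (r+σ²/2)T) / (σ√T) = (ln(25.75/30.27) + (0.0091+0.3874²/2)·2.0176) / 0.550272 = (-0.161722 + 0.169760) / 0.550272 = 0.014606
d₂ = d₁ − σ√T = 0.014606 − 0.550272 = -0.535666
e^{−rT} = e^{−0.0091·2.0176} = 0.981807
N(d₁) = 0.505827,  N(d₂) = 0.296095
Call price V = S·N(d₁) − K·e^{−rT}·N(d₂) = 13.025036 − 8.799731 = 4.225305
φ(d₁) = (1/√(2π))·e^{−d₁²/2} = 0.398900
Γ = φ(d₁) / (S·σ·√T) = 0.028152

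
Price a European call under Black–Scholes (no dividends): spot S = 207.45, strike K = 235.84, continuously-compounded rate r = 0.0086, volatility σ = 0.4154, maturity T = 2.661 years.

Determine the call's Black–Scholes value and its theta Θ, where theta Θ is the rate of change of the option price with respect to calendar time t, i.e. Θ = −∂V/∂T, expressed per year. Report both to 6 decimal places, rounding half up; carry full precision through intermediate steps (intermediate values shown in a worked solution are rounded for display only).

σ√T = 0.4154·√2.661 = 0.677624
d₁ = (ln(S/K) + (r+σ²/2)T) / (σ√T) = (ln(207.45/235.84) + (0.0086+0.4154²/2)·2.661) / 0.677624 = (-0.128263 + 0.252472) / 0.677624 = 0.183300
d₂ = d₁ − σ√T = 0.183300 − 0.677624 = -0.494324
e^{−rT} = e^{−0.0086·2.661} = 0.977375
N(d₁) = 0.572719,  N(d₂) = 0.310539
Call price V = S·N(d₁) − K·e^{−rT}·N(d₂) = 118.810505 − 71.580462 = 47.230043
φ(d₁) = (1/√(2π))·e^{−d₁²/2} = 0.392296
Θ = −S·φ(d₁)·σ/(2√T) − r·K·e^{−rT}·N(d₂) = −10.361954 − 0.615592 = -10.977546

price = 47.230043
Θ = -10.977546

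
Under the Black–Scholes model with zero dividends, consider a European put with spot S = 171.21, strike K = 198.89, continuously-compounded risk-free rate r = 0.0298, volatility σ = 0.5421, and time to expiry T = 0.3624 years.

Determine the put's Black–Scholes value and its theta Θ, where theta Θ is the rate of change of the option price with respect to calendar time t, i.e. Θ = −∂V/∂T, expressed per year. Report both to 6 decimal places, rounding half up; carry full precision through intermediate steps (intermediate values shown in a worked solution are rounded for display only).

σ√T = 0.5421·√0.3624 = 0.326342
d₁ = (ln(S/K) + (r+σ²/2)T) / (σ√T) = (ln(171.21/198.89) + (0.0298+0.5421²/2)·0.3624) / 0.326342 = (-0.149861 + 0.064049) / 0.326342 = -0.262950
d₂ = d₁ − σ√T = -0.262950 − 0.326342 = -0.589293
e^{−rT} = e^{−0.0298·0.3624} = 0.989259
N(−d₁) = 0.603706,  N(−d₂) = 0.722168
Put price V = K·e^{−rT}·N(−d₂) − S·N(−d₁) = 142.089091 − 103.360429 = 38.728662
φ(d₁) = (1/√(2π))·e^{−d₁²/2} = 0.385386
Θ = −S·φ(d₁)·σ/(2√T) + r·K·e^{−rT}·N(−d₂) = −29.708473 + 4.234255 = -25.474218

price = 38.728662
Θ = -25.474218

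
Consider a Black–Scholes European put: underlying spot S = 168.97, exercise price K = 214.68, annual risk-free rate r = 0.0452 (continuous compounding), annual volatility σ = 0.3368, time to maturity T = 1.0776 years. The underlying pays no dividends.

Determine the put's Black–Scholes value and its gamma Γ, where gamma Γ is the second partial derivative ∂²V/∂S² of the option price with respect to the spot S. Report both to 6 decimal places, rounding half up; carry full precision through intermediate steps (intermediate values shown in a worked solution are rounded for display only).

price = 47.374195
Γ = 0.006305

σ√T = 0.3368·√1.0776 = 0.349624
d₁ = (ln(S/K) + (r+σ²/2)T) / (σ√T) = (ln(168.97/214.68) + (0.0452+0.3368²/2)·1.0776) / 0.349624 = (-0.239427 + 0.109826) / 0.349624 = -0.370688
d₂ = d₁ − σ√T = -0.370688 − 0.349624 = -0.720312
e^{−rT} = e^{−0.0452·1.0776} = 0.952460
N(−d₁) = 0.644565,  N(−d₂) = 0.764334
Put price V = K·e^{−rT}·N(−d₂) − S·N(−d₁) = 156.286378 − 108.912183 = 47.374195
φ(d₁) = (1/√(2π))·e^{−d₁²/2} = 0.372453
Γ = φ(d₁) / (S·σ·√T) = 0.006305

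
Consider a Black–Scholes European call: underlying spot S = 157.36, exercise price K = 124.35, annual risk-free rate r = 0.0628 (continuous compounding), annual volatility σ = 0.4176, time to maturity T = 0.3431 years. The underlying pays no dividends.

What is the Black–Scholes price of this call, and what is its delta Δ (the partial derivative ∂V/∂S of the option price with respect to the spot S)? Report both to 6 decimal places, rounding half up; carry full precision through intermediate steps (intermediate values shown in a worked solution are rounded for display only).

price = 38.207221
Δ = 0.879581

σ√T = 0.4176·√0.3431 = 0.244608
d₁ = (ln(S/K) + (r+σ²/2)T) / (σ√T) = (ln(157.36/124.35) + (0.0628+0.4176²/2)·0.3431) / 0.244608 = (0.235436 + 0.051463) / 0.244608 = 1.172893
d₂ = d₁ − σ√T = 1.172893 − 0.244608 = 0.928285
e^{−rT} = e^{−0.0628·0.3431} = 0.978684
N(d₁) = 0.879581,  N(d₂) = 0.823370
Call price V = S·N(d₁) − K·e^{−rT}·N(d₂) = 138.410824 − 100.203603 = 38.207221
Δ = N(d₁) = 0.879581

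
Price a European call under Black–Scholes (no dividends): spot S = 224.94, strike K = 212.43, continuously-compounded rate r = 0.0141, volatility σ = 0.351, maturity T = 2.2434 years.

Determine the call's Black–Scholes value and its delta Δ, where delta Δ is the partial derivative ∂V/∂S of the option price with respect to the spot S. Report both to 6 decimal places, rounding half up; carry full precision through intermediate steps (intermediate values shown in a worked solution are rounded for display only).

price = 54.840821
Δ = 0.667083

σ√T = 0.351·√2.2434 = 0.525727
d₁ = (ln(S/K) + (r+σ²/2)T) / (σ√T) = (ln(224.94/212.43) + (0.0141+0.351²/2)·2.2434) / 0.525727 = (0.057221 + 0.169827) / 0.525727 = 0.431874
d₂ = d₁ − σ√T = 0.431874 − 0.525727 = -0.093854
e^{−rT} = e^{−0.0141·2.2434} = 0.968863
N(d₁) = 0.667083,  N(d₂) = 0.462613
Call price V = S·N(d₁) − K·e^{−rT}·N(d₂) = 150.053725 − 95.212904 = 54.840821
Δ = N(d₁) = 0.667083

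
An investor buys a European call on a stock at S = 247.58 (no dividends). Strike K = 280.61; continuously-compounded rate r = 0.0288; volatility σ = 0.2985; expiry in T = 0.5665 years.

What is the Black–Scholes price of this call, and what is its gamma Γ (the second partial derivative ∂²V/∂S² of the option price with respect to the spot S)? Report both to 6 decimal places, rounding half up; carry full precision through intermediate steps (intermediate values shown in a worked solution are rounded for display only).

σ√T = 0.2985·√0.5665 = 0.224670
d₁ = (ln(S/K) + (r+σ²/2)T) / (σ√T) = (ln(247.58/280.61) + (0.0288+0.2985²/2)·0.5665) / 0.224670 = (-0.125232 + 0.041553) / 0.224670 = -0.372452
d₂ = d₁ − σ√T = -0.372452 − 0.224670 = -0.597122
e^{−rT} = e^{−0.0288·0.5665} = 0.983817
N(d₁) = 0.354778,  N(d₂) = 0.275213
Call price V = S·N(d₁) − K·e^{−rT}·N(d₂) = 87.835983 − 75.977792 = 11.858191
φ(d₁) = (1/√(2π))·e^{−d₁²/2} = 0.372209
Γ = φ(d₁) / (S·σ·√T) = 0.006692

price = 11.858191
Γ = 0.006692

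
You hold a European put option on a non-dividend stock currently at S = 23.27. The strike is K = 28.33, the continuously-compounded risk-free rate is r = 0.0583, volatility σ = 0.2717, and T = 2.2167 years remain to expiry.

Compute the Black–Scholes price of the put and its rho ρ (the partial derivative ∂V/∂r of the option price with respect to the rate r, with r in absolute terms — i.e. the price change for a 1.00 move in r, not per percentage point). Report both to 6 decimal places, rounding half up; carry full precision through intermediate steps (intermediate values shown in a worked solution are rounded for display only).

price = 4.725826
ρ = -35.539909

σ√T = 0.2717·√2.2167 = 0.404523
d₁ = (ln(S/K) + (r+σ²/2)T) / (σ√T) = (ln(23.27/28.33) + (0.0583+0.2717²/2)·2.2167) / 0.404523 = (-0.196756 + 0.211053) / 0.404523 = 0.035342
d₂ = d₁ − σ√T = 0.035342 − 0.404523 = -0.369181
e^{−rT} = e^{−0.0583·2.2167} = 0.878769
N(−d₁) = 0.485904,  N(−d₂) = 0.644004
Put price V = K·e^{−rT}·N(−d₂) − S·N(−d₁) = 16.032800 − 11.306975 = 4.725826
ρ = −K·T·e^{−rT}·N(−d₂) = -35.539909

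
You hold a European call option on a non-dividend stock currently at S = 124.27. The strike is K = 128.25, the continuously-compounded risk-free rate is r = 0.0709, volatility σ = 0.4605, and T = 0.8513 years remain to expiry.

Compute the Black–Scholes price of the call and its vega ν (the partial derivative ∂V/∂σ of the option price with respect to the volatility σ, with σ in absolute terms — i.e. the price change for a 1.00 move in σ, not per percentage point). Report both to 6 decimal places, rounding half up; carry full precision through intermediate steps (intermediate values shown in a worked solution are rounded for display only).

σ√T = 0.4605·√0.8513 = 0.424885
d₁ = (ln(S/K) + (r+σ²/2)T) / (σ√T) = (ln(124.27/128.25) + (0.0709+0.4605²/2)·0.8513) / 0.424885 = (-0.031525 + 0.150621) / 0.424885 = 0.280301
d₂ = d₁ − σ√T = 0.280301 − 0.424885 = -0.144583
e^{−rT} = e^{−0.0709·0.8513} = 0.941428
N(d₁) = 0.610377,  N(d₂) = 0.442520
Call price V = S·N(d₁) − K·e^{−rT}·N(d₂) = 75.851534 − 53.429056 = 22.422478
φ(d₁) = (1/√(2π))·e^{−d₁²/2} = 0.383574
ν = S·φ(d₁)·√T = 43.980146

price = 22.422478
ν = 43.980146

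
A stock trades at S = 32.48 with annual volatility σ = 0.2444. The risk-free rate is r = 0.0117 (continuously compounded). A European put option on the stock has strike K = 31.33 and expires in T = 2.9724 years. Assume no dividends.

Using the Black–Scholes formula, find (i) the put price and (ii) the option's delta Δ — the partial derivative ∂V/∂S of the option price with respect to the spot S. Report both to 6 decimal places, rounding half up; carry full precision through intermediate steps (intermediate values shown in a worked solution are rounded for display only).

σ√T = 0.2444·√2.9724 = 0.421361
d₁ = (ln(S/K) + (r+σ²/2)T) / (σ√T) = (ln(32.48/31.33) + (0.0117+0.2444²/2)·2.9724) / 0.421361 = (0.036048 + 0.123550) / 0.421361 = 0.378768
d₂ = d₁ − σ√T = 0.378768 − 0.421361 = -0.042593
e^{−rT} = e^{−0.0117·2.9724} = 0.965821
N(−d₁) = 0.352430,  N(−d₂) = 0.516987
Put price V = K·e^{−rT}·N(−d₂) − S·N(−d₁) = 15.643600 − 11.446929 = 4.196671
Δ = −N(−d₁) = -0.352430

price = 4.196671
Δ = -0.352430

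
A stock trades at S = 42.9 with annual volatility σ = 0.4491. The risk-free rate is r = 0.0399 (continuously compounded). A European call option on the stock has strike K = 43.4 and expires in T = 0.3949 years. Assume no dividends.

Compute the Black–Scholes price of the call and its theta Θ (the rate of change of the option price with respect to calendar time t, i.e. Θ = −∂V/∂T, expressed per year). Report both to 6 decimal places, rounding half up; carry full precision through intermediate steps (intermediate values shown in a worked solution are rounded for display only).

price = 4.893838
Θ = -6.808326

σ√T = 0.4491·√0.3949 = 0.282219
d₁ = (ln(S/K) + (r+σ²/2)T) / (σ√T) = (ln(42.9/43.4) + (0.0399+0.4491²/2)·0.3949) / 0.282219 = (-0.011588 + 0.055580) / 0.282219 = 0.155881
d₂ = d₁ − σ√T = 0.155881 − 0.282219 = -0.126338
e^{−rT} = e^{−0.0399·0.3949} = 0.984367
N(d₁) = 0.561937,  N(d₂) = 0.449732
Call price V = S·N(d₁) − K·e^{−rT}·N(d₂) = 24.107087 − 19.213249 = 4.893838
φ(d₁) = (1/√(2π))·e^{−d₁²/2} = 0.394125
Θ = −S·φ(d₁)·σ/(2√T) − r·K·e^{−rT}·N(d₂) = −6.041717 − 0.766609 = -6.808326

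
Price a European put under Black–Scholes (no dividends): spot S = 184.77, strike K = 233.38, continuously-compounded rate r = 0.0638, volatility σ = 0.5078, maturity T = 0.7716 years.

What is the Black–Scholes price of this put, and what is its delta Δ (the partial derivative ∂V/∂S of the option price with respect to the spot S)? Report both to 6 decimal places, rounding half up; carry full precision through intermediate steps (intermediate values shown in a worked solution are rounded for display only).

σ√T = 0.5078·√0.7716 = 0.446055
d₁ = (ln(S/K) + (r+σ²/2)T) / (σ√T) = (ln(184.77/233.38) + (0.0638+0.5078²/2)·0.7716) / 0.446055 = (-0.233556 + 0.148711) / 0.446055 = -0.190213
d₂ = d₁ − σ√T = -0.190213 − 0.446055 = -0.636268
e^{−rT} = e^{−0.0638·0.7716} = 0.951964
N(−d₁) = 0.575429,  N(−d₂) = 0.737699
Put price V = K·e^{−rT}·N(−d₂) − S·N(−d₁) = 163.894148 − 106.321978 = 57.572171
Δ = −N(−d₁) = -0.575429

price = 57.572171
Δ = -0.575429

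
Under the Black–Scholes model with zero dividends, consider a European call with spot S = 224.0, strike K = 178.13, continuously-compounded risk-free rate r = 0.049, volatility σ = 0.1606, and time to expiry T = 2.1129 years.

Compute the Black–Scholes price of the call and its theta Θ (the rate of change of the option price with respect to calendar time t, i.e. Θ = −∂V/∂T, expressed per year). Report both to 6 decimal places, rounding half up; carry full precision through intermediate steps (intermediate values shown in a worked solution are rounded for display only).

σ√T = 0.1606·√2.1129 = 0.233445
d₁ = (ln(S/K) + (r+σ²/2)T) / (σ√T) = (ln(224.0/178.13) + (0.049+0.1606²/2)·2.1129) / 0.233445 = (0.229132 + 0.130780) / 0.233445 = 1.541744
d₂ = d₁ − σ√T = 1.541744 − 0.233445 = 1.308299
e^{−rT} = e^{−0.049·2.1129} = 0.901647
N(d₁) = 0.938432,  N(d₂) = 0.904614
Call price V = S·N(d₁) − K·e^{−rT}·N(d₂) = 210.208798 − 145.290421 = 64.918377
φ(d₁) = (1/√(2π))·e^{−d₁²/2} = 0.121550
Θ = −S·φ(d₁)·σ/(2√T) − r·K·e^{−rT}·N(d₂) = −1.504113 − 7.119231 = -8.623344

price = 64.918377
Θ = -8.623344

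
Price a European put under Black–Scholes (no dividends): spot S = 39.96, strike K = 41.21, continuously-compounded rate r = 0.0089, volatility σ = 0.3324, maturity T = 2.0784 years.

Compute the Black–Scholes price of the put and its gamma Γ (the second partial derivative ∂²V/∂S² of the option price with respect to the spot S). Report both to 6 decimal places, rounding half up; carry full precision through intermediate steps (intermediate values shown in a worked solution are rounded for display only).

price = 7.863620
Γ = 0.020362

σ√T = 0.3324·√2.0784 = 0.479210
d₁ = (ln(S/K) + (r+σ²/2)T) / (σ√T) = (ln(39.96/41.21) + (0.0089+0.3324²/2)·2.0784) / 0.479210 = (-0.030802 + 0.133319) / 0.479210 = 0.213929
d₂ = d₁ − σ√T = 0.213929 − 0.479210 = -0.265281
e^{−rT} = e^{−0.0089·2.0784} = 0.981672
N(−d₁) = 0.415301,  N(−d₂) = 0.604603
Put price V = K·e^{−rT}·N(−d₂) − S·N(−d₁) = 24.459061 − 16.595440 = 7.863620
φ(d₁) = (1/√(2π))·e^{−d₁²/2} = 0.389917
Γ = φ(d₁) / (S·σ·√T) = 0.020362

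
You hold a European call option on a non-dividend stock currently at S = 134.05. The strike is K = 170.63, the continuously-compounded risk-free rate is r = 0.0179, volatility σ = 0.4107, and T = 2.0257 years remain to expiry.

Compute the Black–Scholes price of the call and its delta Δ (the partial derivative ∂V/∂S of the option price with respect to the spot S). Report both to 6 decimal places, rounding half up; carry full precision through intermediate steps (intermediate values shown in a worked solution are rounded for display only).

price = 21.097881
Δ = 0.476684

σ√T = 0.4107·√2.0257 = 0.584537
d₁ = (ln(S/K) + (r+σ²/2)T) / (σ√T) = (ln(134.05/170.63) + (0.0179+0.4107²/2)·2.0257) / 0.584537 = (-0.241285 + 0.207102) / 0.584537 = -0.058478
d₂ = d₁ − σ√T = -0.058478 − 0.584537 = -0.643015
e^{−rT} = e^{−0.0179·2.0257} = 0.964389
N(d₁) = 0.476684,  N(d₂) = 0.260107
Call price V = S·N(d₁) − K·e^{−rT}·N(d₂) = 63.899479 − 42.801597 = 21.097881
Δ = N(d₁) = 0.476684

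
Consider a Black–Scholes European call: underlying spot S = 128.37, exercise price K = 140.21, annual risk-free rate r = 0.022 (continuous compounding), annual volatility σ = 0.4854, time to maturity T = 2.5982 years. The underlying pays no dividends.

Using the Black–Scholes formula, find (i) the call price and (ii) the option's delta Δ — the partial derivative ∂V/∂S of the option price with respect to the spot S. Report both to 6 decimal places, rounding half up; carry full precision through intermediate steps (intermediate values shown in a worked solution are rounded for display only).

σ√T = 0.4854·√2.5982 = 0.782413
d₁ = (ln(S/K) + (r+σ²/2)T) / (σ√T) = (ln(128.37/140.21) + (0.022+0.4854²/2)·2.5982) / 0.782413 = (-0.088225 + 0.363245) / 0.782413 = 0.351503
d₂ = d₁ − σ√T = 0.351503 − 0.782413 = -0.430910
e^{−rT} = e^{−0.022·2.5982} = 0.944443
N(d₁) = 0.637395,  N(d₂) = 0.333267
Call price V = S·N(d₁) − K·e^{−rT}·N(d₂) = 81.822353 − 44.131323 = 37.691030
Δ = N(d₁) = 0.637395

price = 37.691030
Δ = 0.637395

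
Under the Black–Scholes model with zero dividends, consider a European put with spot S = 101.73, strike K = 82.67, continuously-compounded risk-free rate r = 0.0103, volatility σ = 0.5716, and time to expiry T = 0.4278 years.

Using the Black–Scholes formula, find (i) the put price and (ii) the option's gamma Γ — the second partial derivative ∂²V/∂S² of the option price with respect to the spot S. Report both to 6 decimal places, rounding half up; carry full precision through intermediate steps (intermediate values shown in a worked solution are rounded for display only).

price = 6.033025
Γ = 0.007896

σ√T = 0.5716·√0.4278 = 0.373863
d₁ = (ln(S/K) + (r+σ²/2)T) / (σ√T) = (ln(101.73/82.67) + (0.0103+0.5716²/2)·0.4278) / 0.373863 = (0.207465 + 0.074293) / 0.373863 = 0.753641
d₂ = d₁ − σ√T = 0.753641 − 0.373863 = 0.379778
e^{−rT} = e^{−0.0103·0.4278} = 0.995603
N(−d₁) = 0.225532,  N(−d₂) = 0.352055
Put price V = K·e^{−rT}·N(−d₂) − S·N(−d₁) = 28.976433 − 22.943408 = 6.033025
φ(d₁) = (1/√(2π))·e^{−d₁²/2} = 0.300314
Γ = φ(d₁) / (S·σ·√T) = 0.007896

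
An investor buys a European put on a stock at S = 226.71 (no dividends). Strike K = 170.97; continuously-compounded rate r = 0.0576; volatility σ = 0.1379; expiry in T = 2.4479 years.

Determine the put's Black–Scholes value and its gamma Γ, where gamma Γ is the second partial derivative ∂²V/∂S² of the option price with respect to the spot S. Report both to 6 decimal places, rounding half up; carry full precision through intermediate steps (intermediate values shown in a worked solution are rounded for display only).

σ√T = 0.1379·√2.4479 = 0.215755
d₁ = (ln(S/K) + (r+σ²/2)T) / (σ√T) = (ln(226.71/170.97) + (0.0576+0.1379²/2)·2.4479) / 0.215755 = (0.282184 + 0.164274) / 0.215755 = 2.069280
d₂ = d₁ − σ√T = 2.069280 − 0.215755 = 1.853525
e^{−rT} = e^{−0.0576·2.4479} = 0.868490
N(−d₁) = 0.019260,  N(−d₂) = 0.031904
Put price V = K·e^{−rT}·N(−d₂) − S·N(−d₁) = 4.737228 − 4.366414 = 0.370813
φ(d₁) = (1/√(2π))·e^{−d₁²/2} = 0.046892
Γ = φ(d₁) / (S·σ·√T) = 0.000959

price = 0.370813
Γ = 0.000959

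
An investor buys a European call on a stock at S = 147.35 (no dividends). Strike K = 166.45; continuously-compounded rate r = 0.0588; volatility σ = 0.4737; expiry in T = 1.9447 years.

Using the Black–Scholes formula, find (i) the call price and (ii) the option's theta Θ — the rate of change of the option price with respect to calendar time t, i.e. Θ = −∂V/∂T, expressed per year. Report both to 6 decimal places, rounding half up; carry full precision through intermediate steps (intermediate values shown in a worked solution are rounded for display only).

price = 37.726703
Θ = -12.686713

σ√T = 0.4737·√1.9447 = 0.660586
d₁ = (ln(S/K) + (r+σ²/2)T) / (σ√T) = (ln(147.35/166.45) + (0.0588+0.4737²/2)·1.9447) / 0.660586 = (-0.121884 + 0.332536) / 0.660586 = 0.318885
d₂ = d₁ − σ√T = 0.318885 − 0.660586 = -0.341701
e^{−rT} = e^{−0.0588·1.9447} = 0.891947
N(d₁) = 0.625093,  N(d₂) = 0.366288
Call price V = S·N(d₁) − K·e^{−rT}·N(d₂) = 92.107495 − 54.380791 = 37.726703
φ(d₁) = (1/√(2π))·e^{−d₁²/2} = 0.379166
Θ = −S·φ(d₁)·σ/(2√T) − r·K·e^{−rT}·N(d₂) = −9.489122 − 3.197591 = -12.686713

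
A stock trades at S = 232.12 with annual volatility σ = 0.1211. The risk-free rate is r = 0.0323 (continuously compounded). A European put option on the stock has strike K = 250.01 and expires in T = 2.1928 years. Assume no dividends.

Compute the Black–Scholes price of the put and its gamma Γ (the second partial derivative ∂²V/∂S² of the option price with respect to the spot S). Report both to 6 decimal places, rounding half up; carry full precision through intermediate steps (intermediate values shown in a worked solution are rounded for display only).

price = 17.012722
Γ = 0.009560

σ√T = 0.1211·√2.1928 = 0.179326
d₁ = (ln(S/K) + (r+σ²/2)T) / (σ√T) = (ln(232.12/250.01) + (0.0323+0.1211²/2)·2.1928) / 0.179326 = (-0.074246 + 0.086906) / 0.179326 = 0.070597
d₂ = d₁ − σ√T = 0.070597 − 0.179326 = -0.108729
e^{−rT} = e^{−0.0323·2.1928} = 0.931623
N(−d₁) = 0.471859,  N(−d₂) = 0.543291
Put price V = K·e^{−rT}·N(−d₂) − S·N(−d₁) = 126.540665 − 109.527943 = 17.012722
φ(d₁) = (1/√(2π))·e^{−d₁²/2} = 0.397949
Γ = φ(d₁) / (S·σ·√T) = 0.009560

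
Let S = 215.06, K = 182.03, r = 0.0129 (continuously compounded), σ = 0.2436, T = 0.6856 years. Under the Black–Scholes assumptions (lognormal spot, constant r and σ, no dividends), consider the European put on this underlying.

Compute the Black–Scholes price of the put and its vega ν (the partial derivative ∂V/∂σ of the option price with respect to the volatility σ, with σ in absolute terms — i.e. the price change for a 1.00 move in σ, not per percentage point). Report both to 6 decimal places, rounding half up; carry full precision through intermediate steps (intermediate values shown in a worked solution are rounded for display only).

σ√T = 0.2436·√0.6856 = 0.201703
d₁ = (ln(S/K) + (r+σ²/2)T) / (σ√T) = (ln(215.06/182.03) + (0.0129+0.2436²/2)·0.6856) / 0.201703 = (0.166746 + 0.029186) / 0.201703 = 0.971387
d₂ = d₁ − σ√T = 0.971387 − 0.201703 = 0.769684
e^{−rT} = e^{−0.0129·0.6856} = 0.991195
N(−d₁) = 0.165678,  N(−d₂) = 0.220744
Put price V = K·e^{−rT}·N(−d₂) − S·N(−d₁) = 39.828155 − 35.630654 = 4.197501
φ(d₁) = (1/√(2π))·e^{−d₁²/2} = 0.248892
ν = S·φ(d₁)·√T = 44.320684

price = 4.197501
ν = 44.320684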